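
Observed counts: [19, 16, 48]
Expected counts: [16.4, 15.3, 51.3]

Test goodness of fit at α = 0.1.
Chi-square goodness of fit test:
H₀: observed counts match expected distribution
H₁: observed counts differ from expected distribution
df = k - 1 = 2
χ² = Σ(O - E)²/E
   = (19 - 16.4)²/16.4 + (16 - 15.3)²/15.3 + (48 - 51.3)²/51.3
   = 0.412 + 0.032 + 0.212
   = 0.66
p-value = 0.7202

Since p-value > α = 0.1, we fail to reject H₀.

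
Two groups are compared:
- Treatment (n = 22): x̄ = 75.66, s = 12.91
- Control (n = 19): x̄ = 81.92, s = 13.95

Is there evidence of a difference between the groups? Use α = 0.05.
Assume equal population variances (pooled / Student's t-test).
Student's two-sample t-test (equal variances):
H₀: μ₁ = μ₂
H₁: μ₁ ≠ μ₂
df = n₁ + n₂ - 2 = 39
Pooled variance s_p² = [(n₁-1)s₁² + (n₂-1)s₂²] / (n₁ + n₂ - 2) = [(21)(12.91²) + (18)(13.95²)] / 39 = 179.5609
SE = √(s_p²(1/n₁ + 1/n₂)) = √(179.5609 × (1/22 + 1/19)) = 4.1967
t = (x̄₁ - x̄₂) / SE = (75.66 - 81.92) / 4.1967 = -6.26 / 4.1967 = -1.492
p-value = 0.1438

Since p-value > α = 0.05, we fail to reject H₀.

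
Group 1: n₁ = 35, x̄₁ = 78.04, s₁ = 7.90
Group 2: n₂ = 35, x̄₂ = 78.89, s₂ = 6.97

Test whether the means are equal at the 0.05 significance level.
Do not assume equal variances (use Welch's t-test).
Welch's two-sample t-test:
H₀: μ₁ = μ₂
H₁: μ₁ ≠ μ₂
s₁²/n₁ = 7.90²/35 = 1.7831,  s₂²/n₂ = 6.97²/35 = 1.3880
SE = √(s₁²/n₁ + s₂²/n₂) = √(1.7831 + 1.3880) = 1.7808
df (Welch-Satterthwaite) = (s₁²/n₁ + s₂²/n₂)² / [(s₁²/n₁)²/(n₁-1) + (s₂²/n₂)²/(n₂-1)] ≈ 66.96
t = (x̄₁ - x̄₂) / SE = (78.04 - 78.89) / 1.7808 = -0.85 / 1.7808 = -0.477
p-value = 0.6347

Since p-value > α = 0.05, we fail to reject H₀.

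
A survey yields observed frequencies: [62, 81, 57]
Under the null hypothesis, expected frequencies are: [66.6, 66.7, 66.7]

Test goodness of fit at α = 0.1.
Chi-square goodness of fit test:
H₀: observed counts match expected distribution
H₁: observed counts differ from expected distribution
df = k - 1 = 2
χ² = Σ(O - E)²/E
   = (62 - 66.6)²/66.6 + (81 - 66.7)²/66.7 + (57 - 66.7)²/66.7
   = 0.318 + 3.066 + 1.411
   = 4.79
p-value = 0.0910

Since p-value < α = 0.1, we reject H₀.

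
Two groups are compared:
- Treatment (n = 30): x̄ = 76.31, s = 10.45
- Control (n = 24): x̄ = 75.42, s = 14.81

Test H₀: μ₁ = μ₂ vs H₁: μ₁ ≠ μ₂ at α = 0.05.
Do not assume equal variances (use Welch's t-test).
Welch's two-sample t-test:
H₀: μ₁ = μ₂
H₁: μ₁ ≠ μ₂
s₁²/n₁ = 10.45²/30 = 3.6401,  s₂²/n₂ = 14.81²/24 = 9.1390
SE = √(s₁²/n₁ + s₂²/n₂) = √(3.6401 + 9.1390) = 3.5748
df (Welch-Satterthwaite) = (s₁²/n₁ + s₂²/n₂)² / [(s₁²/n₁)²/(n₁-1) + (s₂²/n₂)²/(n₂-1)] ≈ 39.94
t = (x̄₁ - x̄₂) / SE = (76.31 - 75.42) / 3.5748 = 0.89 / 3.5748 = 0.249
p-value = 0.8047

Since p-value > α = 0.05, we fail to reject H₀.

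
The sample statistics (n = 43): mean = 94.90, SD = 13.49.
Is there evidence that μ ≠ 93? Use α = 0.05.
One-sample t-test:
H₀: μ = 93
H₁: μ ≠ 93
df = n - 1 = 42
t = (x̄ - μ₀) / (s/√n) = (94.90 - 93) / (13.49/√43) = 0.924
p-value = 0.3610

Since p-value > α = 0.05, we fail to reject H₀.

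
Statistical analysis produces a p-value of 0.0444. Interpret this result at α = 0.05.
Since p = 0.0444 < α = 0.05, reject H₀.
There is sufficient evidence to reject the null hypothesis; the result is statistically significant at the 0.05 level.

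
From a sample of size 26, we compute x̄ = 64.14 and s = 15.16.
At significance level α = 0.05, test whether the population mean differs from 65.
One-sample t-test:
H₀: μ = 65
H₁: μ ≠ 65
df = n - 1 = 25
t = (x̄ - μ₀) / (s/√n) = (64.14 - 65) / (15.16/√26) = -0.289
p-value = 0.7748

Since p-value > α = 0.05, we fail to reject H₀.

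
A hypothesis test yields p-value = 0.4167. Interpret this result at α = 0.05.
Since p = 0.4167 > α = 0.05, fail to reject H₀.
There is insufficient evidence to reject the null hypothesis; the result is not statistically significant at the 0.05 level.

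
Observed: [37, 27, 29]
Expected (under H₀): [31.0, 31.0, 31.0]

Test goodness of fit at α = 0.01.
Chi-square goodness of fit test:
H₀: observed counts match expected distribution
H₁: observed counts differ from expected distribution
df = k - 1 = 2
χ² = Σ(O - E)²/E
   = (37 - 31.0)²/31.0 + (27 - 31.0)²/31.0 + (29 - 31.0)²/31.0
   = 1.161 + 0.516 + 0.129
   = 1.81
p-value = 0.4053

Since p-value > α = 0.01, we fail to reject H₀.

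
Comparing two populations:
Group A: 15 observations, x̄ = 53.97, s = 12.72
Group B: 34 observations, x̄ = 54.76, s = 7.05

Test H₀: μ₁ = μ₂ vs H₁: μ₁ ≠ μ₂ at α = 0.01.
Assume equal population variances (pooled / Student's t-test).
Student's two-sample t-test (equal variances):
H₀: μ₁ = μ₂
H₁: μ₁ ≠ μ₂
df = n₁ + n₂ - 2 = 47
Pooled variance s_p² = [(n₁-1)s₁² + (n₂-1)s₂²] / (n₁ + n₂ - 2) = [(14)(12.72²) + (33)(7.05²)] / 47 = 83.0928
SE = √(s_p²(1/n₁ + 1/n₂)) = √(83.0928 × (1/15 + 1/34)) = 2.8255
t = (x̄₁ - x̄₂) / SE = (53.97 - 54.76) / 2.8255 = -0.79 / 2.8255 = -0.280
p-value = 0.7810

Since p-value > α = 0.01, we fail to reject H₀.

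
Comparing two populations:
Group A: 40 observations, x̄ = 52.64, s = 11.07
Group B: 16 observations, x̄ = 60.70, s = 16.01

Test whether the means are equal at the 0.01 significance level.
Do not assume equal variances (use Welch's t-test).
Welch's two-sample t-test:
H₀: μ₁ = μ₂
H₁: μ₁ ≠ μ₂
s₁²/n₁ = 11.07²/40 = 3.0636,  s₂²/n₂ = 16.01²/16 = 16.0200
SE = √(s₁²/n₁ + s₂²/n₂) = √(3.0636 + 16.0200) = 4.3685
df (Welch-Satterthwaite) = (s₁²/n₁ + s₂²/n₂)² / [(s₁²/n₁)²/(n₁-1) + (s₂²/n₂)²/(n₂-1)] ≈ 20.99
t = (x̄₁ - x̄₂) / SE = (52.64 - 60.70) / 4.3685 = -8.06 / 4.3685 = -1.845
p-value = 0.0792

Since p-value > α = 0.01, we fail to reject H₀.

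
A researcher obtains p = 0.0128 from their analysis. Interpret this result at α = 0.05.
Since p = 0.0128 < α = 0.05, reject H₀.
There is sufficient evidence to reject the null hypothesis; the result is statistically significant at the 0.05 level.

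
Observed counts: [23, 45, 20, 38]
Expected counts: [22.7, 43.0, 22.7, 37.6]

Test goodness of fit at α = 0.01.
Chi-square goodness of fit test:
H₀: observed counts match expected distribution
H₁: observed counts differ from expected distribution
df = k - 1 = 3
χ² = Σ(O - E)²/E
   = (23 - 22.7)²/22.7 + (45 - 43.0)²/43.0 + (20 - 22.7)²/22.7 + (38 - 37.6)²/37.6
   = 0.004 + 0.093 + 0.321 + 0.004
   = 0.42
p-value = 0.9356

Since p-value > α = 0.01, we fail to reject H₀.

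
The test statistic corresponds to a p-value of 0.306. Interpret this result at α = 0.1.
Since p = 0.306 > α = 0.1, fail to reject H₀.
There is insufficient evidence to reject the null hypothesis; the result is not statistically significant at the 0.1 level.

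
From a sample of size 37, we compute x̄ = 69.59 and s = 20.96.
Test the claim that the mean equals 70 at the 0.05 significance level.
One-sample t-test:
H₀: μ = 70
H₁: μ ≠ 70
df = n - 1 = 36
t = (x̄ - μ₀) / (s/√n) = (69.59 - 70) / (20.96/√37) = -0.119
p-value = 0.9059

Since p-value > α = 0.05, we fail to reject H₀.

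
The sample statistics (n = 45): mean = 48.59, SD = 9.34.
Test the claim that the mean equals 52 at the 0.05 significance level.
One-sample t-test:
H₀: μ = 52
H₁: μ ≠ 52
df = n - 1 = 44
t = (x̄ - μ₀) / (s/√n) = (48.59 - 52) / (9.34/√45) = -2.449
p-value = 0.0184

Since p-value < α = 0.05, we reject H₀.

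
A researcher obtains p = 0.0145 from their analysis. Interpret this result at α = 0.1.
Since p = 0.0145 < α = 0.1, reject H₀.
There is sufficient evidence to reject the null hypothesis; the result is statistically significant at the 0.1 level.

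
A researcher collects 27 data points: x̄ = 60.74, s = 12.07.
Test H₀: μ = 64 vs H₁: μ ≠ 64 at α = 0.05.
One-sample t-test:
H₀: μ = 64
H₁: μ ≠ 64
df = n - 1 = 26
t = (x̄ - μ₀) / (s/√n) = (60.74 - 64) / (12.07/√27) = -1.403
p-value = 0.1723

Since p-value > α = 0.05, we fail to reject H₀.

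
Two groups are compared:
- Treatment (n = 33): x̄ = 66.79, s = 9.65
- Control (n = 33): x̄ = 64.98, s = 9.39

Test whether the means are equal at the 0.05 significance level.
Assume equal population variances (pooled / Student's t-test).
Student's two-sample t-test (equal variances):
H₀: μ₁ = μ₂
H₁: μ₁ ≠ μ₂
df = n₁ + n₂ - 2 = 64
Pooled variance s_p² = [(n₁-1)s₁² + (n₂-1)s₂²] / (n₁ + n₂ - 2) = [(32)(9.65²) + (32)(9.39²)] / 64 = 90.6473
SE = √(s_p²(1/n₁ + 1/n₂)) = √(90.6473 × (1/33 + 1/33)) = 2.3439
t = (x̄₁ - x̄₂) / SE = (66.79 - 64.98) / 2.3439 = 1.81 / 2.3439 = 0.772
p-value = 0.4428

Since p-value > α = 0.05, we fail to reject H₀.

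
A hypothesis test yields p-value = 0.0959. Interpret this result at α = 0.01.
Since p = 0.0959 > α = 0.01, fail to reject H₀.
There is insufficient evidence to reject the null hypothesis; the result is not statistically significant at the 0.01 level.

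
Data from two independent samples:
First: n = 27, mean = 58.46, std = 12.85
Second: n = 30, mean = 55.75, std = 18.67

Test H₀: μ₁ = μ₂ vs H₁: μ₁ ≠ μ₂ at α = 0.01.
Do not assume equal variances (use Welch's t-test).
Welch's two-sample t-test:
H₀: μ₁ = μ₂
H₁: μ₁ ≠ μ₂
s₁²/n₁ = 12.85²/27 = 6.1156,  s₂²/n₂ = 18.67²/30 = 11.6190
SE = √(s₁²/n₁ + s₂²/n₂) = √(6.1156 + 11.6190) = 4.2112
df (Welch-Satterthwaite) = (s₁²/n₁ + s₂²/n₂)² / [(s₁²/n₁)²/(n₁-1) + (s₂²/n₂)²/(n₂-1)] ≈ 51.61
t = (x̄₁ - x̄₂) / SE = (58.46 - 55.75) / 4.2112 = 2.71 / 4.2112 = 0.644
p-value = 0.5227

Since p-value > α = 0.01, we fail to reject H₀.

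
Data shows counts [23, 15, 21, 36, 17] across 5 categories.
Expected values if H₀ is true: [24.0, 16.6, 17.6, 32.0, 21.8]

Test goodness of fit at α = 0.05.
Chi-square goodness of fit test:
H₀: observed counts match expected distribution
H₁: observed counts differ from expected distribution
df = k - 1 = 4
χ² = Σ(O - E)²/E
   = (23 - 24.0)²/24.0 + (15 - 16.6)²/16.6 + (21 - 17.6)²/17.6 + (36 - 32.0)²/32.0 + (17 - 21.8)²/21.8
   = 0.042 + 0.154 + 0.657 + 0.500 + 1.057
   = 2.41
p-value = 0.6609

Since p-value > α = 0.05, we fail to reject H₀.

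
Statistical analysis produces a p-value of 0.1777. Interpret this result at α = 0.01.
Since p = 0.1777 > α = 0.01, fail to reject H₀.
There is insufficient evidence to reject the null hypothesis; the result is not statistically significant at the 0.01 level.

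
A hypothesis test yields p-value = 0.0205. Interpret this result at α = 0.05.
Since p = 0.0205 < α = 0.05, reject H₀.
There is sufficient evidence to reject the null hypothesis; the result is statistically significant at the 0.05 level.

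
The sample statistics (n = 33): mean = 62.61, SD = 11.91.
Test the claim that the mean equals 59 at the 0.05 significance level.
One-sample t-test:
H₀: μ = 59
H₁: μ ≠ 59
df = n - 1 = 32
t = (x̄ - μ₀) / (s/√n) = (62.61 - 59) / (11.91/√33) = 1.741
p-value = 0.0913

Since p-value > α = 0.05, we fail to reject H₀.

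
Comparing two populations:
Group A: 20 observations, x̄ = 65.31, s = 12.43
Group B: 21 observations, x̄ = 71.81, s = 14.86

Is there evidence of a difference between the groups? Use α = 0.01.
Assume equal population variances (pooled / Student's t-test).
Student's two-sample t-test (equal variances):
H₀: μ₁ = μ₂
H₁: μ₁ ≠ μ₂
df = n₁ + n₂ - 2 = 39
Pooled variance s_p² = [(n₁-1)s₁² + (n₂-1)s₂²] / (n₁ + n₂ - 2) = [(19)(12.43²) + (20)(14.86²)] / 39 = 188.5124
SE = √(s_p²(1/n₁ + 1/n₂)) = √(188.5124 × (1/20 + 1/21)) = 4.2898
t = (x̄₁ - x̄₂) / SE = (65.31 - 71.81) / 4.2898 = -6.50 / 4.2898 = -1.515
p-value = 0.1378

Since p-value > α = 0.01, we fail to reject H₀.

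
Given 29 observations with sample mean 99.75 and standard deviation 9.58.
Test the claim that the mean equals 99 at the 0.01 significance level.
One-sample t-test:
H₀: μ = 99
H₁: μ ≠ 99
df = n - 1 = 28
t = (x̄ - μ₀) / (s/√n) = (99.75 - 99) / (9.58/√29) = 0.422
p-value = 0.6765

Since p-value > α = 0.01, we fail to reject H₀.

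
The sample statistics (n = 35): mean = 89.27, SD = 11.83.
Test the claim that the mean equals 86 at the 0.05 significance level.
One-sample t-test:
H₀: μ = 86
H₁: μ ≠ 86
df = n - 1 = 34
t = (x̄ - μ₀) / (s/√n) = (89.27 - 86) / (11.83/√35) = 1.635
p-value = 0.1112

Since p-value > α = 0.05, we fail to reject H₀.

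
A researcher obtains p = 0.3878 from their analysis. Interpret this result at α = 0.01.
Since p = 0.3878 > α = 0.01, fail to reject H₀.
There is insufficient evidence to reject the null hypothesis; the result is not statistically significant at the 0.01 level.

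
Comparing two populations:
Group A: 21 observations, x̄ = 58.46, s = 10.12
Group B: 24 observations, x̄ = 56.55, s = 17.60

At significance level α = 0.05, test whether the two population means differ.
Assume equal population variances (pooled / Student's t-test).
Student's two-sample t-test (equal variances):
H₀: μ₁ = μ₂
H₁: μ₁ ≠ μ₂
df = n₁ + n₂ - 2 = 43
Pooled variance s_p² = [(n₁-1)s₁² + (n₂-1)s₂²] / (n₁ + n₂ - 2) = [(20)(10.12²) + (23)(17.60²)] / 43 = 213.3202
SE = √(s_p²(1/n₁ + 1/n₂)) = √(213.3202 × (1/21 + 1/24)) = 4.3642
t = (x̄₁ - x̄₂) / SE = (58.46 - 56.55) / 4.3642 = 1.91 / 4.3642 = 0.438
p-value = 0.6638

Since p-value > α = 0.05, we fail to reject H₀.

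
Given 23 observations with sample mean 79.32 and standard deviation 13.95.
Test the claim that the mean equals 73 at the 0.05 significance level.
One-sample t-test:
H₀: μ = 73
H₁: μ ≠ 73
df = n - 1 = 22
t = (x̄ - μ₀) / (s/√n) = (79.32 - 73) / (13.95/√23) = 2.173
p-value = 0.0408

Since p-value < α = 0.05, we reject H₀.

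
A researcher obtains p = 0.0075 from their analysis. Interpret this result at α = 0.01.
Since p = 0.0075 < α = 0.01, reject H₀.
There is sufficient evidence to reject the null hypothesis; the result is statistically significant at the 0.01 level.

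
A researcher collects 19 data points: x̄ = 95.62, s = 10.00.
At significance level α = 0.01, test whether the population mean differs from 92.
One-sample t-test:
H₀: μ = 92
H₁: μ ≠ 92
df = n - 1 = 18
t = (x̄ - μ₀) / (s/√n) = (95.62 - 92) / (10.00/√19) = 1.578
p-value = 0.1320

Since p-value > α = 0.01, we fail to reject H₀.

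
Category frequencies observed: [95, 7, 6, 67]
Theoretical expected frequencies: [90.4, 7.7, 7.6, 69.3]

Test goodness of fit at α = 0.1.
Chi-square goodness of fit test:
H₀: observed counts match expected distribution
H₁: observed counts differ from expected distribution
df = k - 1 = 3
χ² = Σ(O - E)²/E
   = (95 - 90.4)²/90.4 + (7 - 7.7)²/7.7 + (6 - 7.6)²/7.6 + (67 - 69.3)²/69.3
   = 0.234 + 0.064 + 0.337 + 0.076
   = 0.71
p-value = 0.8706

Since p-value > α = 0.1, we fail to reject H₀.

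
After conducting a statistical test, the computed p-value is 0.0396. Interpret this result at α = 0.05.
Since p = 0.0396 < α = 0.05, reject H₀.
There is sufficient evidence to reject the null hypothesis; the result is statistically significant at the 0.05 level.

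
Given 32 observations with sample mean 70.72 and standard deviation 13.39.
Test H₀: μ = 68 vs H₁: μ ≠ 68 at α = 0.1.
One-sample t-test:
H₀: μ = 68
H₁: μ ≠ 68
df = n - 1 = 31
t = (x̄ - μ₀) / (s/√n) = (70.72 - 68) / (13.39/√32) = 1.149
p-value = 0.2593

Since p-value > α = 0.1, we fail to reject H₀.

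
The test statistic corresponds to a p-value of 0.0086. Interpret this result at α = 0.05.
Since p = 0.0086 < α = 0.05, reject H₀.
There is sufficient evidence to reject the null hypothesis; the result is statistically significant at the 0.05 level.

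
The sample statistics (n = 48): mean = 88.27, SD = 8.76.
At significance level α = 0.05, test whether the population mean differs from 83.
One-sample t-test:
H₀: μ = 83
H₁: μ ≠ 83
df = n - 1 = 47
t = (x̄ - μ₀) / (s/√n) = (88.27 - 83) / (8.76/√48) = 4.168
p-value = 0.0001

Since p-value < α = 0.05, we reject H₀.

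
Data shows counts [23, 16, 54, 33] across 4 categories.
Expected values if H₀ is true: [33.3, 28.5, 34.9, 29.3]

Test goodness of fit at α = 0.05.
Chi-square goodness of fit test:
H₀: observed counts match expected distribution
H₁: observed counts differ from expected distribution
df = k - 1 = 3
χ² = Σ(O - E)²/E
   = (23 - 33.3)²/33.3 + (16 - 28.5)²/28.5 + (54 - 34.9)²/34.9 + (33 - 29.3)²/29.3
   = 3.186 + 5.482 + 10.453 + 0.467
   = 19.59
p-value = 0.0002

Since p-value < α = 0.05, we reject H₀.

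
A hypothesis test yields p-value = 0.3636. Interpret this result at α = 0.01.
Since p = 0.3636 > α = 0.01, fail to reject H₀.
There is insufficient evidence to reject the null hypothesis; the result is not statistically significant at the 0.01 level.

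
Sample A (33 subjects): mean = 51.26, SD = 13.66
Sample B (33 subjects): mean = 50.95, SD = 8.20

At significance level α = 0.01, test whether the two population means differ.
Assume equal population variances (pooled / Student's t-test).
Student's two-sample t-test (equal variances):
H₀: μ₁ = μ₂
H₁: μ₁ ≠ μ₂
df = n₁ + n₂ - 2 = 64
Pooled variance s_p² = [(n₁-1)s₁² + (n₂-1)s₂²] / (n₁ + n₂ - 2) = [(32)(13.66²) + (32)(8.20²)] / 64 = 126.9178
SE = √(s_p²(1/n₁ + 1/n₂)) = √(126.9178 × (1/33 + 1/33)) = 2.7734
t = (x̄₁ - x̄₂) / SE = (51.26 - 50.95) / 2.7734 = 0.31 / 2.7734 = 0.112
p-value = 0.9114

Since p-value > α = 0.01, we fail to reject H₀.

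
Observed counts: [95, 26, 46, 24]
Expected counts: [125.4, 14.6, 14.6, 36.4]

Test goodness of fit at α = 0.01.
Chi-square goodness of fit test:
H₀: observed counts match expected distribution
H₁: observed counts differ from expected distribution
df = k - 1 = 3
χ² = Σ(O - E)²/E
   = (95 - 125.4)²/125.4 + (26 - 14.6)²/14.6 + (46 - 14.6)²/14.6 + (24 - 36.4)²/36.4
   = 7.370 + 8.901 + 67.532 + 4.224
   = 88.03
p-value < 0.0001

Since p-value < α = 0.01, we reject H₀.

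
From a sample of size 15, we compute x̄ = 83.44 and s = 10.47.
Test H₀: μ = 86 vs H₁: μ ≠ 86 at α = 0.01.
One-sample t-test:
H₀: μ = 86
H₁: μ ≠ 86
df = n - 1 = 14
t = (x̄ - μ₀) / (s/√n) = (83.44 - 86) / (10.47/√15) = -0.947
p-value = 0.3597

Since p-value > α = 0.01, we fail to reject H₀.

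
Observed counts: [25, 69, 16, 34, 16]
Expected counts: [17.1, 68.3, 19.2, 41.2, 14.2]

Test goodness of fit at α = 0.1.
Chi-square goodness of fit test:
H₀: observed counts match expected distribution
H₁: observed counts differ from expected distribution
df = k - 1 = 4
χ² = Σ(O - E)²/E
   = (25 - 17.1)²/17.1 + (69 - 68.3)²/68.3 + (16 - 19.2)²/19.2 + (34 - 41.2)²/41.2 + (16 - 14.2)²/14.2
   = 3.650 + 0.007 + 0.533 + 1.258 + 0.228
   = 5.68
p-value = 0.2246

Since p-value > α = 0.1, we fail to reject H₀.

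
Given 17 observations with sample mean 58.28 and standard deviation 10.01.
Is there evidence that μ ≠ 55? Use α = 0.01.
One-sample t-test:
H₀: μ = 55
H₁: μ ≠ 55
df = n - 1 = 16
t = (x̄ - μ₀) / (s/√n) = (58.28 - 55) / (10.01/√17) = 1.351
p-value = 0.1955

Since p-value > α = 0.01, we fail to reject H₀.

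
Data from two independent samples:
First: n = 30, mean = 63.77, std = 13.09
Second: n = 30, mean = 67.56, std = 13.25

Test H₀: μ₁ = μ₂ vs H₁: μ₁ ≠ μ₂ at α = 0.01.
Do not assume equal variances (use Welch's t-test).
Welch's two-sample t-test:
H₀: μ₁ = μ₂
H₁: μ₁ ≠ μ₂
s₁²/n₁ = 13.09²/30 = 5.7116,  s₂²/n₂ = 13.25²/30 = 5.8521
SE = √(s₁²/n₁ + s₂²/n₂) = √(5.7116 + 5.8521) = 3.4005
df (Welch-Satterthwaite) = (s₁²/n₁ + s₂²/n₂)² / [(s₁²/n₁)²/(n₁-1) + (s₂²/n₂)²/(n₂-1)] ≈ 57.99
t = (x̄₁ - x̄₂) / SE = (63.77 - 67.56) / 3.4005 = -3.79 / 3.4005 = -1.115
p-value = 0.2697

Since p-value > α = 0.01, we fail to reject H₀.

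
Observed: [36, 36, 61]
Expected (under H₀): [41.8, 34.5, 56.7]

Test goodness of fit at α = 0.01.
Chi-square goodness of fit test:
H₀: observed counts match expected distribution
H₁: observed counts differ from expected distribution
df = k - 1 = 2
χ² = Σ(O - E)²/E
   = (36 - 41.8)²/41.8 + (36 - 34.5)²/34.5 + (61 - 56.7)²/56.7
   = 0.805 + 0.065 + 0.326
   = 1.20
p-value = 0.5499

Since p-value > α = 0.01, we fail to reject H₀.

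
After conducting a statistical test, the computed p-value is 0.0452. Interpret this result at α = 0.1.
Since p = 0.0452 < α = 0.1, reject H₀.
There is sufficient evidence to reject the null hypothesis; the result is statistically significant at the 0.1 level.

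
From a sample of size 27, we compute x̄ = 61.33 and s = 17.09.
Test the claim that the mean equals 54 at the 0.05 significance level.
One-sample t-test:
H₀: μ = 54
H₁: μ ≠ 54
df = n - 1 = 26
t = (x̄ - μ₀) / (s/√n) = (61.33 - 54) / (17.09/√27) = 2.229
p-value = 0.0347

Since p-value < α = 0.05, we reject H₀.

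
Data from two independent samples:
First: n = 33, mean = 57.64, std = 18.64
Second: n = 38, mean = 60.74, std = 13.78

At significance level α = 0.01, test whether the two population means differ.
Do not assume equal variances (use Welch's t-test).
Welch's two-sample t-test:
H₀: μ₁ = μ₂
H₁: μ₁ ≠ μ₂
s₁²/n₁ = 18.64²/33 = 10.5288,  s₂²/n₂ = 13.78²/38 = 4.9971
SE = √(s₁²/n₁ + s₂²/n₂) = √(10.5288 + 4.9971) = 3.9403
df (Welch-Satterthwaite) = (s₁²/n₁ + s₂²/n₂)² / [(s₁²/n₁)²/(n₁-1) + (s₂²/n₂)²/(n₂-1)] ≈ 58.24
t = (x̄₁ - x̄₂) / SE = (57.64 - 60.74) / 3.9403 = -3.10 / 3.9403 = -0.787
p-value = 0.4346

Since p-value > α = 0.01, we fail to reject H₀.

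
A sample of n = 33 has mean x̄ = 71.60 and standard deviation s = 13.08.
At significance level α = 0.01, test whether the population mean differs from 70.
One-sample t-test:
H₀: μ = 70
H₁: μ ≠ 70
df = n - 1 = 32
t = (x̄ - μ₀) / (s/√n) = (71.60 - 70) / (13.08/√33) = 0.703
p-value = 0.4873

Since p-value > α = 0.01, we fail to reject H₀.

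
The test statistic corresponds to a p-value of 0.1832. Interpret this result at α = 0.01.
Since p = 0.1832 > α = 0.01, fail to reject H₀.
There is insufficient evidence to reject the null hypothesis; the result is not statistically significant at the 0.01 level.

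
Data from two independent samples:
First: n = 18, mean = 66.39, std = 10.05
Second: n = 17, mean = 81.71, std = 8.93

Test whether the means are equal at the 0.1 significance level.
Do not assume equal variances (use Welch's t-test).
Welch's two-sample t-test:
H₀: μ₁ = μ₂
H₁: μ₁ ≠ μ₂
s₁²/n₁ = 10.05²/18 = 5.6113,  s₂²/n₂ = 8.93²/17 = 4.6909
SE = √(s₁²/n₁ + s₂²/n₂) = √(5.6113 + 4.6909) = 3.2097
df (Welch-Satterthwaite) = (s₁²/n₁ + s₂²/n₂)² / [(s₁²/n₁)²/(n₁-1) + (s₂²/n₂)²/(n₂-1)] ≈ 32.89
t = (x̄₁ - x̄₂) / SE = (66.39 - 81.71) / 3.2097 = -15.32 / 3.2097 = -4.773
p-value < 0.0001

Since p-value < α = 0.1, we reject H₀.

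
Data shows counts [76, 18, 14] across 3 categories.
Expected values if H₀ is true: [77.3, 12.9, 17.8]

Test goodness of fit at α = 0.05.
Chi-square goodness of fit test:
H₀: observed counts match expected distribution
H₁: observed counts differ from expected distribution
df = k - 1 = 2
χ² = Σ(O - E)²/E
   = (76 - 77.3)²/77.3 + (18 - 12.9)²/12.9 + (14 - 17.8)²/17.8
   = 0.022 + 2.016 + 0.811
   = 2.85
p-value = 0.2406

Since p-value > α = 0.05, we fail to reject H₀.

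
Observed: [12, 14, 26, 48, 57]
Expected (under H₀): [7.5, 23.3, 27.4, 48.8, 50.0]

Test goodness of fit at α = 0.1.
Chi-square goodness of fit test:
H₀: observed counts match expected distribution
H₁: observed counts differ from expected distribution
df = k - 1 = 4
χ² = Σ(O - E)²/E
   = (12 - 7.5)²/7.5 + (14 - 23.3)²/23.3 + (26 - 27.4)²/27.4 + (48 - 48.8)²/48.8 + (57 - 50.0)²/50.0
   = 2.700 + 3.712 + 0.072 + 0.013 + 0.980
   = 7.48
p-value = 0.1127

Since p-value > α = 0.1, we fail to reject H₀.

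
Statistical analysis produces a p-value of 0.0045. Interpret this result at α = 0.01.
Since p = 0.0045 < α = 0.01, reject H₀.
There is sufficient evidence to reject the null hypothesis; the result is statistically significant at the 0.01 level.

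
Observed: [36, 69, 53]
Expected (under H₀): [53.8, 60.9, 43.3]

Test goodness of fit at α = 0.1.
Chi-square goodness of fit test:
H₀: observed counts match expected distribution
H₁: observed counts differ from expected distribution
df = k - 1 = 2
χ² = Σ(O - E)²/E
   = (36 - 53.8)²/53.8 + (69 - 60.9)²/60.9 + (53 - 43.3)²/43.3
   = 5.889 + 1.077 + 2.173
   = 9.14
p-value = 0.0104

Since p-value < α = 0.1, we reject H₀.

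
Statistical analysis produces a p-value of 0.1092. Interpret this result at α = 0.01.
Since p = 0.1092 > α = 0.01, fail to reject H₀.
There is insufficient evidence to reject the null hypothesis; the result is not statistically significant at the 0.01 level.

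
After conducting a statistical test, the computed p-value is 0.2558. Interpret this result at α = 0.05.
Since p = 0.2558 > α = 0.05, fail to reject H₀.
There is insufficient evidence to reject the null hypothesis; the result is not statistically significant at the 0.05 level.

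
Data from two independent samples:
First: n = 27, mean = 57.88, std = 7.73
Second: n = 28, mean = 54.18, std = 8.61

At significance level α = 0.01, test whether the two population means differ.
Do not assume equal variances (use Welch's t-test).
Welch's two-sample t-test:
H₀: μ₁ = μ₂
H₁: μ₁ ≠ μ₂
s₁²/n₁ = 7.73²/27 = 2.2131,  s₂²/n₂ = 8.61²/28 = 2.6476
SE = √(s₁²/n₁ + s₂²/n₂) = √(2.2131 + 2.6476) = 2.2047
df (Welch-Satterthwaite) = (s₁²/n₁ + s₂²/n₂)² / [(s₁²/n₁)²/(n₁-1) + (s₂²/n₂)²/(n₂-1)] ≈ 52.74
t = (x̄₁ - x̄₂) / SE = (57.88 - 54.18) / 2.2047 = 3.70 / 2.2047 = 1.678
p-value = 0.0992

Since p-value > α = 0.01, we fail to reject H₀.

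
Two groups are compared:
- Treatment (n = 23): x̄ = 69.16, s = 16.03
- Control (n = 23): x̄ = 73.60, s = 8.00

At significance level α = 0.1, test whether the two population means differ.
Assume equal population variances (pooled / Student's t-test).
Student's two-sample t-test (equal variances):
H₀: μ₁ = μ₂
H₁: μ₁ ≠ μ₂
df = n₁ + n₂ - 2 = 44
Pooled variance s_p² = [(n₁-1)s₁² + (n₂-1)s₂²] / (n₁ + n₂ - 2) = [(22)(16.03²) + (22)(8.00²)] / 44 = 160.4805
SE = √(s_p²(1/n₁ + 1/n₂)) = √(160.4805 × (1/23 + 1/23)) = 3.7356
t = (x̄₁ - x̄₂) / SE = (69.16 - 73.60) / 3.7356 = -4.44 / 3.7356 = -1.189
p-value = 0.2410

Since p-value > α = 0.1, we fail to reject H₀.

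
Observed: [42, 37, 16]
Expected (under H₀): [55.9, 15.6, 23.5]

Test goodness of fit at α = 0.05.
Chi-square goodness of fit test:
H₀: observed counts match expected distribution
H₁: observed counts differ from expected distribution
df = k - 1 = 2
χ² = Σ(O - E)²/E
   = (42 - 55.9)²/55.9 + (37 - 15.6)²/15.6 + (16 - 23.5)²/23.5
   = 3.456 + 29.356 + 2.394
   = 35.21
p-value < 0.0001

Since p-value < α = 0.05, we reject H₀.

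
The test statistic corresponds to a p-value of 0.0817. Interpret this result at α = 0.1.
Since p = 0.0817 < α = 0.1, reject H₀.
There is sufficient evidence to reject the null hypothesis; the result is statistically significant at the 0.1 level.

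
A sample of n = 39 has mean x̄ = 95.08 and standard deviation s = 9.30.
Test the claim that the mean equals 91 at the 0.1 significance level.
One-sample t-test:
H₀: μ = 91
H₁: μ ≠ 91
df = n - 1 = 38
t = (x̄ - μ₀) / (s/√n) = (95.08 - 91) / (9.30/√39) = 2.740
p-value = 0.0093

Since p-value < α = 0.1, we reject H₀.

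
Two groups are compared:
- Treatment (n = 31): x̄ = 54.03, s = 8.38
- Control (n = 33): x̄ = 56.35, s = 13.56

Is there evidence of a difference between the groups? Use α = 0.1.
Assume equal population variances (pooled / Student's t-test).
Student's two-sample t-test (equal variances):
H₀: μ₁ = μ₂
H₁: μ₁ ≠ μ₂
df = n₁ + n₂ - 2 = 62
Pooled variance s_p² = [(n₁-1)s₁² + (n₂-1)s₂²] / (n₁ + n₂ - 2) = [(30)(8.38²) + (32)(13.56²)] / 62 = 128.8821
SE = √(s_p²(1/n₁ + 1/n₂)) = √(128.8821 × (1/31 + 1/33)) = 2.8395
t = (x̄₁ - x̄₂) / SE = (54.03 - 56.35) / 2.8395 = -2.32 / 2.8395 = -0.817
p-value = 0.4170

Since p-value > α = 0.1, we fail to reject H₀.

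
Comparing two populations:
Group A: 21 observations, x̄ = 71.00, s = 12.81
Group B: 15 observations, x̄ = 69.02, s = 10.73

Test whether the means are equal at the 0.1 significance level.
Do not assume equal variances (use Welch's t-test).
Welch's two-sample t-test:
H₀: μ₁ = μ₂
H₁: μ₁ ≠ μ₂
s₁²/n₁ = 12.81²/21 = 7.8141,  s₂²/n₂ = 10.73²/15 = 7.6755
SE = √(s₁²/n₁ + s₂²/n₂) = √(7.8141 + 7.6755) = 3.9357
df (Welch-Satterthwaite) = (s₁²/n₁ + s₂²/n₂)² / [(s₁²/n₁)²/(n₁-1) + (s₂²/n₂)²/(n₂-1)] ≈ 33.04
t = (x̄₁ - x̄₂) / SE = (71.00 - 69.02) / 3.9357 = 1.98 / 3.9357 = 0.503
p-value = 0.6182

Since p-value > α = 0.1, we fail to reject H₀.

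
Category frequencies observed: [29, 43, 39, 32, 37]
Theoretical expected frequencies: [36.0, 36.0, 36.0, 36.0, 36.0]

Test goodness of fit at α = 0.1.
Chi-square goodness of fit test:
H₀: observed counts match expected distribution
H₁: observed counts differ from expected distribution
df = k - 1 = 4
χ² = Σ(O - E)²/E
   = (29 - 36.0)²/36.0 + (43 - 36.0)²/36.0 + (39 - 36.0)²/36.0 + (32 - 36.0)²/36.0 + (37 - 36.0)²/36.0
   = 1.361 + 1.361 + 0.250 + 0.444 + 0.028
   = 3.44
p-value = 0.4864

Since p-value > α = 0.1, we fail to reject H₀.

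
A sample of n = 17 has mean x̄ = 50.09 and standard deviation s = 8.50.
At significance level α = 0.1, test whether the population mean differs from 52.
One-sample t-test:
H₀: μ = 52
H₁: μ ≠ 52
df = n - 1 = 16
t = (x̄ - μ₀) / (s/√n) = (50.09 - 52) / (8.50/√17) = -0.926
p-value = 0.3680

Since p-value > α = 0.1, we fail to reject H₀.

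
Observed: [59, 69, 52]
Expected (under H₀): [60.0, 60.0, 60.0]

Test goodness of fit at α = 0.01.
Chi-square goodness of fit test:
H₀: observed counts match expected distribution
H₁: observed counts differ from expected distribution
df = k - 1 = 2
χ² = Σ(O - E)²/E
   = (59 - 60.0)²/60.0 + (69 - 60.0)²/60.0 + (52 - 60.0)²/60.0
   = 0.017 + 1.350 + 1.067
   = 2.43
p-value = 0.2962

Since p-value > α = 0.01, we fail to reject H₀.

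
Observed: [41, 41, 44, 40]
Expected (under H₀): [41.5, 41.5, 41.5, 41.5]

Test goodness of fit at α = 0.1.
Chi-square goodness of fit test:
H₀: observed counts match expected distribution
H₁: observed counts differ from expected distribution
df = k - 1 = 3
χ² = Σ(O - E)²/E
   = (41 - 41.5)²/41.5 + (41 - 41.5)²/41.5 + (44 - 41.5)²/41.5 + (40 - 41.5)²/41.5
   = 0.006 + 0.006 + 0.151 + 0.054
   = 0.22
p-value = 0.9748

Since p-value > α = 0.1, we fail to reject H₀.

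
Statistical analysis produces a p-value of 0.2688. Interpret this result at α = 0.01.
Since p = 0.2688 > α = 0.01, fail to reject H₀.
There is insufficient evidence to reject the null hypothesis; the result is not statistically significant at the 0.01 level.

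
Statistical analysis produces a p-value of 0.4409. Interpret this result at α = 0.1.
Since p = 0.4409 > α = 0.1, fail to reject H₀.
There is insufficient evidence to reject the null hypothesis; the result is not statistically significant at the 0.1 level.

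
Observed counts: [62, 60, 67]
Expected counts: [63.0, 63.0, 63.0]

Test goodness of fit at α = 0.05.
Chi-square goodness of fit test:
H₀: observed counts match expected distribution
H₁: observed counts differ from expected distribution
df = k - 1 = 2
χ² = Σ(O - E)²/E
   = (62 - 63.0)²/63.0 + (60 - 63.0)²/63.0 + (67 - 63.0)²/63.0
   = 0.016 + 0.143 + 0.254
   = 0.41
p-value = 0.8135

Since p-value > α = 0.05, we fail to reject H₀.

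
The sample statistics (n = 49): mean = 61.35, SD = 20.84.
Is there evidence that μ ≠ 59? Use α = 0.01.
One-sample t-test:
H₀: μ = 59
H₁: μ ≠ 59
df = n - 1 = 48
t = (x̄ - μ₀) / (s/√n) = (61.35 - 59) / (20.84/√49) = 0.789
p-value = 0.4338

Since p-value > α = 0.01, we fail to reject H₀.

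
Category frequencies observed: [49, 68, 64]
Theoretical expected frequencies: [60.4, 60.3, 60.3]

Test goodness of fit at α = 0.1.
Chi-square goodness of fit test:
H₀: observed counts match expected distribution
H₁: observed counts differ from expected distribution
df = k - 1 = 2
χ² = Σ(O - E)²/E
   = (49 - 60.4)²/60.4 + (68 - 60.3)²/60.3 + (64 - 60.3)²/60.3
   = 2.152 + 0.983 + 0.227
   = 3.36
p-value = 0.1862

Since p-value > α = 0.1, we fail to reject H₀.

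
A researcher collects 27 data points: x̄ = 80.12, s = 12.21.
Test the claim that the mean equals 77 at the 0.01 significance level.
One-sample t-test:
H₀: μ = 77
H₁: μ ≠ 77
df = n - 1 = 26
t = (x̄ - μ₀) / (s/√n) = (80.12 - 77) / (12.21/√27) = 1.328
p-value = 0.1958

Since p-value > α = 0.01, we fail to reject H₀.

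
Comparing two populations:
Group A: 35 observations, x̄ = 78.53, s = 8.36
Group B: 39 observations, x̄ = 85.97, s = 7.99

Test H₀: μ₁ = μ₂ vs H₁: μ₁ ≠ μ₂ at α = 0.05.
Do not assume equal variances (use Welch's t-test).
Welch's two-sample t-test:
H₀: μ₁ = μ₂
H₁: μ₁ ≠ μ₂
s₁²/n₁ = 8.36²/35 = 1.9968,  s₂²/n₂ = 7.99²/39 = 1.6369
SE = √(s₁²/n₁ + s₂²/n₂) = √(1.9968 + 1.6369) = 1.9062
df (Welch-Satterthwaite) = (s₁²/n₁ + s₂²/n₂)² / [(s₁²/n₁)²/(n₁-1) + (s₂²/n₂)²/(n₂-1)] ≈ 70.31
t = (x̄₁ - x̄₂) / SE = (78.53 - 85.97) / 1.9062 = -7.44 / 1.9062 = -3.903
p-value = 0.0002

Since p-value < α = 0.05, we reject H₀.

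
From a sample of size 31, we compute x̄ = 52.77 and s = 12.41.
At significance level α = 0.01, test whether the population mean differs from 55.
One-sample t-test:
H₀: μ = 55
H₁: μ ≠ 55
df = n - 1 = 30
t = (x̄ - μ₀) / (s/√n) = (52.77 - 55) / (12.41/√31) = -1.000
p-value = 0.3251

Since p-value > α = 0.01, we fail to reject H₀.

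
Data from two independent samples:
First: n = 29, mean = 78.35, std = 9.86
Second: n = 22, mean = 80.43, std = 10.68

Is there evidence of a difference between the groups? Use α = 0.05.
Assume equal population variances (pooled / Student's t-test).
Student's two-sample t-test (equal variances):
H₀: μ₁ = μ₂
H₁: μ₁ ≠ μ₂
df = n₁ + n₂ - 2 = 49
Pooled variance s_p² = [(n₁-1)s₁² + (n₂-1)s₂²] / (n₁ + n₂ - 2) = [(28)(9.86²) + (21)(10.68²)] / 49 = 104.4379
SE = √(s_p²(1/n₁ + 1/n₂)) = √(104.4379 × (1/29 + 1/22)) = 2.8894
t = (x̄₁ - x̄₂) / SE = (78.35 - 80.43) / 2.8894 = -2.08 / 2.8894 = -0.720
p-value = 0.4750

Since p-value > α = 0.05, we fail to reject H₀.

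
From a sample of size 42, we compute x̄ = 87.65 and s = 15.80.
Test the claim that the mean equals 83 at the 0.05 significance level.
One-sample t-test:
H₀: μ = 83
H₁: μ ≠ 83
df = n - 1 = 41
t = (x̄ - μ₀) / (s/√n) = (87.65 - 83) / (15.80/√42) = 1.907
p-value = 0.0635

Since p-value > α = 0.05, we fail to reject H₀.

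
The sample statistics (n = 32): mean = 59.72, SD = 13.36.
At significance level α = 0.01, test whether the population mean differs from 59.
One-sample t-test:
H₀: μ = 59
H₁: μ ≠ 59
df = n - 1 = 31
t = (x̄ - μ₀) / (s/√n) = (59.72 - 59) / (13.36/√32) = 0.305
p-value = 0.7625

Since p-value > α = 0.01, we fail to reject H₀.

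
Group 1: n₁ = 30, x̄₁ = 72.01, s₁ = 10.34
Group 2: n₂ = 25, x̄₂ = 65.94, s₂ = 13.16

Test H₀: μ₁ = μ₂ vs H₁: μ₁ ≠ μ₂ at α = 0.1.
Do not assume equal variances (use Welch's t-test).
Welch's two-sample t-test:
H₀: μ₁ = μ₂
H₁: μ₁ ≠ μ₂
s₁²/n₁ = 10.34²/30 = 3.5639,  s₂²/n₂ = 13.16²/25 = 6.9274
SE = √(s₁²/n₁ + s₂²/n₂) = √(3.5639 + 6.9274) = 3.2390
df (Welch-Satterthwaite) = (s₁²/n₁ + s₂²/n₂)² / [(s₁²/n₁)²/(n₁-1) + (s₂²/n₂)²/(n₂-1)] ≈ 45.16
t = (x̄₁ - x̄₂) / SE = (72.01 - 65.94) / 3.2390 = 6.07 / 3.2390 = 1.874
p-value = 0.0674

Since p-value < α = 0.1, we reject H₀.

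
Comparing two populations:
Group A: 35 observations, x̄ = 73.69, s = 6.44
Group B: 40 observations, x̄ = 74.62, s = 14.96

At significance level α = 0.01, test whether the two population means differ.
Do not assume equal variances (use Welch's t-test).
Welch's two-sample t-test:
H₀: μ₁ = μ₂
H₁: μ₁ ≠ μ₂
s₁²/n₁ = 6.44²/35 = 1.1850,  s₂²/n₂ = 14.96²/40 = 5.5950
SE = √(s₁²/n₁ + s₂²/n₂) = √(1.1850 + 5.5950) = 2.6038
df (Welch-Satterthwaite) = (s₁²/n₁ + s₂²/n₂)² / [(s₁²/n₁)²/(n₁-1) + (s₂²/n₂)²/(n₂-1)] ≈ 54.47
t = (x̄₁ - x̄₂) / SE = (73.69 - 74.62) / 2.6038 = -0.93 / 2.6038 = -0.357
p-value = 0.7223

Since p-value > α = 0.01, we fail to reject H₀.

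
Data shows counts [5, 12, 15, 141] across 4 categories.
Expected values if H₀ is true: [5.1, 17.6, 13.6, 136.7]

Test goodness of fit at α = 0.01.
Chi-square goodness of fit test:
H₀: observed counts match expected distribution
H₁: observed counts differ from expected distribution
df = k - 1 = 3
χ² = Σ(O - E)²/E
   = (5 - 5.1)²/5.1 + (12 - 17.6)²/17.6 + (15 - 13.6)²/13.6 + (141 - 136.7)²/136.7
   = 0.002 + 1.782 + 0.144 + 0.135
   = 2.06
p-value = 0.5594

Since p-value > α = 0.01, we fail to reject H₀.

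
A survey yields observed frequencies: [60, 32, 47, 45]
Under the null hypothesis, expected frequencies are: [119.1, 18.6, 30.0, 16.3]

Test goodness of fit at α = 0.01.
Chi-square goodness of fit test:
H₀: observed counts match expected distribution
H₁: observed counts differ from expected distribution
df = k - 1 = 3
χ² = Σ(O - E)²/E
   = (60 - 119.1)²/119.1 + (32 - 18.6)²/18.6 + (47 - 30.0)²/30.0 + (45 - 16.3)²/16.3
   = 29.327 + 9.654 + 9.633 + 50.533
   = 99.15
p-value < 0.0001

Since p-value < α = 0.01, we reject H₀.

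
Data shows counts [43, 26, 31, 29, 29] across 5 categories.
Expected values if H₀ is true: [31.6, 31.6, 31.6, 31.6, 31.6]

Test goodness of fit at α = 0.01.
Chi-square goodness of fit test:
H₀: observed counts match expected distribution
H₁: observed counts differ from expected distribution
df = k - 1 = 4
χ² = Σ(O - E)²/E
   = (43 - 31.6)²/31.6 + (26 - 31.6)²/31.6 + (31 - 31.6)²/31.6 + (29 - 31.6)²/31.6 + (29 - 31.6)²/31.6
   = 4.113 + 0.992 + 0.011 + 0.214 + 0.214
   = 5.54
p-value = 0.2359

Since p-value > α = 0.01, we fail to reject H₀.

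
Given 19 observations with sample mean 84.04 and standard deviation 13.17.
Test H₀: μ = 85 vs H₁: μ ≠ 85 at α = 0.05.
One-sample t-test:
H₀: μ = 85
H₁: μ ≠ 85
df = n - 1 = 18
t = (x̄ - μ₀) / (s/√n) = (84.04 - 85) / (13.17/√19) = -0.318
p-value = 0.7543

Since p-value > α = 0.05, we fail to reject H₀.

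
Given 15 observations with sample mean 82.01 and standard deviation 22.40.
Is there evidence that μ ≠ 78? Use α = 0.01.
One-sample t-test:
H₀: μ = 78
H₁: μ ≠ 78
df = n - 1 = 14
t = (x̄ - μ₀) / (s/√n) = (82.01 - 78) / (22.40/√15) = 0.693
p-value = 0.4994

Since p-value > α = 0.01, we fail to reject H₀.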